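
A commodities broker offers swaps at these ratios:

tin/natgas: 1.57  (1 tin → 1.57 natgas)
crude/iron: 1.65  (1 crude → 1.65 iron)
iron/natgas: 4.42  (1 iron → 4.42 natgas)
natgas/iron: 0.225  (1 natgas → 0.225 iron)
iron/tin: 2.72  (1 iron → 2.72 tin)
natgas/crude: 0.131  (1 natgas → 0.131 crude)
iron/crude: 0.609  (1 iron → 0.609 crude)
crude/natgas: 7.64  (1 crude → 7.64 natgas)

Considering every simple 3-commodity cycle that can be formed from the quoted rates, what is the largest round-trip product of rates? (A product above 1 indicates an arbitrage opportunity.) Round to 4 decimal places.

natgas→iron→crude→natgas: 0.225 × 0.609 × 7.64 = 1.04687
natgas→iron→tin→natgas: 0.225 × 2.72 × 1.57 = 0.96084
natgas→crude→iron→natgas: 0.131 × 1.65 × 4.42 = 0.95538
Maximum is natgas→iron→crude→natgas at 1.0469; arbitrage exists.

1.0469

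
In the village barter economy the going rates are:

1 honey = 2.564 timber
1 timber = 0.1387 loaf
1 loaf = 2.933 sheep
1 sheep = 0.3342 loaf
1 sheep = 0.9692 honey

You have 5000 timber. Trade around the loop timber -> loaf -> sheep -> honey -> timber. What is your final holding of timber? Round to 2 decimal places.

5000 timber × 0.1387 = 693.5 loaf
693.5 loaf × 2.933 = 2034.0355 sheep
2034.0355 sheep × 0.9692 = 1971.3872066 honey
1971.3872066 honey × 2.564 = 5054.6367977224 timber

5054.64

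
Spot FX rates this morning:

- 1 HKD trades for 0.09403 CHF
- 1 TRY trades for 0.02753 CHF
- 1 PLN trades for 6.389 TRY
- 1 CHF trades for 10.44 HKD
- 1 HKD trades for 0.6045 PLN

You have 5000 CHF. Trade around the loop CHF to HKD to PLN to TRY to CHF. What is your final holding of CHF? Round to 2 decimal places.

5550.17

5000 CHF × 10.44 = 52200 HKD
52200 HKD × 0.6045 = 31554.9 PLN
31554.9 PLN × 6.389 = 201604.2561 TRY
201604.2561 TRY × 0.02753 = 5550.165170433 CHF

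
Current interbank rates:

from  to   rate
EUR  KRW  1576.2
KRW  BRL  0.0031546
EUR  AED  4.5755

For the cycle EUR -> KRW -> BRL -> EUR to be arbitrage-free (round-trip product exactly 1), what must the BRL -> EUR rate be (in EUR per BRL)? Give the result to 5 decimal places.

0.20111

Known legs of the cycle: 1576.2 × 0.0031546 = 4.97228052
For no arbitrage the full-cycle product must be 1, so the missing rate is 1 / 4.97228052 ≈ 0.2011150.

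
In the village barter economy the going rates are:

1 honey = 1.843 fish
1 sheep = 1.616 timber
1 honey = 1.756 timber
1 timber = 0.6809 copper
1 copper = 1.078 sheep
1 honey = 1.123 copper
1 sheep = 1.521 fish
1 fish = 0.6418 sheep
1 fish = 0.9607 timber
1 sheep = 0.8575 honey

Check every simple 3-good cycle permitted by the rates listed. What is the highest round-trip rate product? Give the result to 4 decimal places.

1.1862

timber→copper→sheep→timber: 0.6809 × 1.078 × 1.616 = 1.18616
honey→copper→sheep→honey: 1.123 × 1.078 × 0.8575 = 1.03808
honey→fish→sheep→honey: 1.843 × 0.6418 × 0.8575 = 1.01428
Maximum is timber→copper→sheep→timber at 1.1862; arbitrage exists.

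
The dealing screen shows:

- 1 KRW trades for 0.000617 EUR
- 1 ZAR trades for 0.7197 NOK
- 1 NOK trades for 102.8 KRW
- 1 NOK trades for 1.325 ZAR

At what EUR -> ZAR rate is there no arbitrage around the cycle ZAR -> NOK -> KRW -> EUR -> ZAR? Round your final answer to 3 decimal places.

Known legs of the cycle: 0.7197 × 102.8 × 0.000617 = 0.04564884372
For no arbitrage the full-cycle product must be 1, so the missing rate is 1 / 0.04564884372 ≈ 21.90636.

21.906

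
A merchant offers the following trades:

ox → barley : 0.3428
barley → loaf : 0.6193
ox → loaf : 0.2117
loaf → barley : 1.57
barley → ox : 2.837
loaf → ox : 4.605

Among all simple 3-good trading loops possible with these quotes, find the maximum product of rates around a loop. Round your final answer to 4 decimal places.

ox→barley→loaf→ox: 0.3428 × 0.6193 × 4.605 = 0.97762
ox→loaf→barley→ox: 0.2117 × 1.57 × 2.837 = 0.94293
Maximum is ox→barley→loaf→ox at 0.9776; no arbitrage — every cycle loses value.

0.9776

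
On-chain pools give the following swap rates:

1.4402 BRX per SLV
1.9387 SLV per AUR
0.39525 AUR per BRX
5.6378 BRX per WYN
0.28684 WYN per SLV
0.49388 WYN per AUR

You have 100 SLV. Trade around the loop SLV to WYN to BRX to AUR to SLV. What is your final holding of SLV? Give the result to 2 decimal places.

100 SLV × 0.28684 = 28.684 WYN
28.684 WYN × 5.6378 = 161.7146552 BRX
161.7146552 BRX × 0.39525 = 63.9177174678 AUR
63.9177174678 AUR × 1.9387 = 123.91727885482386 SLV

123.92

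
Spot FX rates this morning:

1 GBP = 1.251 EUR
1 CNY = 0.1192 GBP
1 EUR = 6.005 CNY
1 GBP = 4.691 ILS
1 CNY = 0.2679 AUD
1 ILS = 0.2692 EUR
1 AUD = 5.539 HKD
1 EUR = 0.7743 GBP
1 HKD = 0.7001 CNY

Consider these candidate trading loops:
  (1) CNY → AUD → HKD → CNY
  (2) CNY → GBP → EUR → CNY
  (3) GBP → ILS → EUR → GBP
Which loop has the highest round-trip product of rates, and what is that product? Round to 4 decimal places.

(1) 0.2679 × 5.539 × 0.7001 = 1.03888
(2) 0.1192 × 1.251 × 6.005 = 0.89546
(3) 4.691 × 0.2692 × 0.7743 = 0.97780
Highest is cycle (1) at 1.0389 (>1, arbitrage).

1.0389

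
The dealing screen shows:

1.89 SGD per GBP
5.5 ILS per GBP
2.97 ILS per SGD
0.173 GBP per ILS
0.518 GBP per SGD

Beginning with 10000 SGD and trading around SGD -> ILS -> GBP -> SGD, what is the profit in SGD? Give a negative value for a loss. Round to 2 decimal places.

10000 SGD × 2.97 = 29700 ILS
29700 ILS × 0.173 = 5138.1 GBP
5138.1 GBP × 1.89 = 9711.009 SGD
Net change: 9711.009 − 10000 = -288.991 SGD

-288.99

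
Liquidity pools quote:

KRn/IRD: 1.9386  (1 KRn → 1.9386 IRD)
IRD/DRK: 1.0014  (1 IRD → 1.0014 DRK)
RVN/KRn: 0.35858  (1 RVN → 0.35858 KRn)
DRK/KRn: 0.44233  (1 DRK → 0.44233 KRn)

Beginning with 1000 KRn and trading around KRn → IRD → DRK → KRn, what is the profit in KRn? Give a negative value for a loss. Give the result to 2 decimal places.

-141.30

1000 KRn × 1.9386 = 1938.6 IRD
1938.6 IRD × 1.0014 = 1941.31404 DRK
1941.31404 DRK × 0.44233 = 858.7014393132 KRn
Net change: 858.7014393132 − 1000 = -141.2985606868 KRn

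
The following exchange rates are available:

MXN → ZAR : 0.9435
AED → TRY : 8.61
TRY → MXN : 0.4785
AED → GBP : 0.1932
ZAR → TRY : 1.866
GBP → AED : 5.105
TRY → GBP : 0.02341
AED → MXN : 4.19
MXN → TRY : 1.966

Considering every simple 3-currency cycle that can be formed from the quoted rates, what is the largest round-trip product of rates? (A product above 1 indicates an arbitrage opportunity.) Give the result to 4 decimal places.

1.0290

GBP→AED→TRY→GBP: 5.105 × 8.61 × 0.02341 = 1.02896
ZAR→TRY→MXN→ZAR: 1.866 × 0.4785 × 0.9435 = 0.84243
Maximum is GBP→AED→TRY→GBP at 1.0290; arbitrage exists.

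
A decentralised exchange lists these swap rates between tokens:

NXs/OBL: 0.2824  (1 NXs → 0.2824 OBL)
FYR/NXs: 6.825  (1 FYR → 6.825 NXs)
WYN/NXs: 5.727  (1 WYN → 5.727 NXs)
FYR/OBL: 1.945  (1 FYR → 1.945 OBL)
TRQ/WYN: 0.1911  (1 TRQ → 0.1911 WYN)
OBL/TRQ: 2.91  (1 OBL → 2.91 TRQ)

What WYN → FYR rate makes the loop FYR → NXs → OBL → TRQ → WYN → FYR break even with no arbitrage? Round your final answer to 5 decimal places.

0.93299

Known legs of the cycle: 6.825 × 0.2824 × 2.91 × 0.1911 = 1.07181794538
For no arbitrage the full-cycle product must be 1, so the missing rate is 1 / 1.07181794538 ≈ 0.9329943.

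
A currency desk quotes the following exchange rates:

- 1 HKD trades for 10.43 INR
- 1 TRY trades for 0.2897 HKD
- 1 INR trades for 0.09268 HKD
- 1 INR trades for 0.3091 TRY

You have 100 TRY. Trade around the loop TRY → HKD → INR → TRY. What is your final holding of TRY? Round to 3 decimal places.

100 TRY × 0.2897 = 28.97 HKD
28.97 HKD × 10.43 = 302.1571 INR
302.1571 INR × 0.3091 = 93.39675961 TRY

93.397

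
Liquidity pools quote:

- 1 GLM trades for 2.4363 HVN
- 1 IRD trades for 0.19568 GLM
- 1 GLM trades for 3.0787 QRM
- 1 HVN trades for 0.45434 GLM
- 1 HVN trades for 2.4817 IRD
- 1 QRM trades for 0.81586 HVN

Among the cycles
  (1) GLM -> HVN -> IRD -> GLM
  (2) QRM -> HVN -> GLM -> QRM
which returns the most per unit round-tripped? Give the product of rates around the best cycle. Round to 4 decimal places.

1.1831

(1) 2.4363 × 2.4817 × 0.19568 = 1.18311
(2) 0.81586 × 0.45434 × 3.0787 = 1.14121
Highest is cycle (1) at 1.1831 (>1, arbitrage).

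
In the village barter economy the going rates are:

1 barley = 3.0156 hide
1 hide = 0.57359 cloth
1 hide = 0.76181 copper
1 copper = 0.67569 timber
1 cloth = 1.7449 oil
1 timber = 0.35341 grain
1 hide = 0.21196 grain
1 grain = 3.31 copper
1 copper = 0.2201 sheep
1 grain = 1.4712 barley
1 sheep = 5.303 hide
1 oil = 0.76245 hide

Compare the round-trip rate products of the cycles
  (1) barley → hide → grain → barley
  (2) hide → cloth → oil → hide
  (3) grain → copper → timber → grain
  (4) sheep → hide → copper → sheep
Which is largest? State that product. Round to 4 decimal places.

(1) 3.0156 × 0.21196 × 1.4712 = 0.94037
(2) 0.57359 × 1.7449 × 0.76245 = 0.76310
(3) 3.31 × 0.67569 × 0.35341 = 0.79041
(4) 5.303 × 0.76181 × 0.2201 = 0.88918
Highest is cycle (1) at 0.9404 (≤1, no arbitrage).

0.9404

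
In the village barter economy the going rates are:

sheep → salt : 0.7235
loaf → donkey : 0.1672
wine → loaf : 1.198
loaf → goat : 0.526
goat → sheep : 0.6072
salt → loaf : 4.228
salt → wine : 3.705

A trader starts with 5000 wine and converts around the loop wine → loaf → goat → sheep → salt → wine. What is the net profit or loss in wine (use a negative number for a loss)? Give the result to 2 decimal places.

128.27

5000 wine × 1.198 = 5990 loaf
5990 loaf × 0.526 = 3150.74 goat
3150.74 goat × 0.6072 = 1913.129328 sheep
1913.129328 sheep × 0.7235 = 1384.149068808 salt
1384.149068808 salt × 3.705 = 5128.27229993364 wine
Net change: 5128.27229993364 − 5000 = 128.27229993364 wine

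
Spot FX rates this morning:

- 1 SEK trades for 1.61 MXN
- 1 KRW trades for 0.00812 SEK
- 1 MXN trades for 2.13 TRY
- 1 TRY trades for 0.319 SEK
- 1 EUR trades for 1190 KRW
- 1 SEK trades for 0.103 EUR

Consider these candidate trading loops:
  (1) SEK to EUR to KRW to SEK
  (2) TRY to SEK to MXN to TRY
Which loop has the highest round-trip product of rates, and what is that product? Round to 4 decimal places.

1.0939

(1) 0.103 × 1190 × 0.00812 = 0.99527
(2) 0.319 × 1.61 × 2.13 = 1.09395
Highest is cycle (2) at 1.0939 (>1, arbitrage).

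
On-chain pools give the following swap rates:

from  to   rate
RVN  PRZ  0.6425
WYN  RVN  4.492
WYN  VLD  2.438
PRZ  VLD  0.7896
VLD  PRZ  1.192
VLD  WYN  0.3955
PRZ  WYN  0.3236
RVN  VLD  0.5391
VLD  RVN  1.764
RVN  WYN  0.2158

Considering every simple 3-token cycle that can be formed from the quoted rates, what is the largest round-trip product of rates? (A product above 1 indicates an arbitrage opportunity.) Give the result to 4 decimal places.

VLD→WYN→RVN→VLD: 0.3955 × 4.492 × 0.5391 = 0.95776
PRZ→WYN→VLD→PRZ: 0.3236 × 2.438 × 1.192 = 0.94041
PRZ→WYN→RVN→PRZ: 0.3236 × 4.492 × 0.6425 = 0.93395
VLD→RVN→WYN→VLD: 1.764 × 0.2158 × 2.438 = 0.92808
PRZ→VLD→RVN→PRZ: 0.7896 × 1.764 × 0.6425 = 0.89491
Maximum is VLD→WYN→RVN→VLD at 0.9578; no arbitrage — every cycle loses value.

0.9578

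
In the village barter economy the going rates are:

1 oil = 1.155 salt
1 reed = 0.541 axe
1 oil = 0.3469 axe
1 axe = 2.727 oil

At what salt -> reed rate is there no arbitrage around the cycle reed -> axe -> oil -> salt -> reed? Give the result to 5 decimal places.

0.58686

Known legs of the cycle: 0.541 × 2.727 × 1.155 = 1.703979585
For no arbitrage the full-cycle product must be 1, so the missing rate is 1 / 1.703979585 ≈ 0.5868615.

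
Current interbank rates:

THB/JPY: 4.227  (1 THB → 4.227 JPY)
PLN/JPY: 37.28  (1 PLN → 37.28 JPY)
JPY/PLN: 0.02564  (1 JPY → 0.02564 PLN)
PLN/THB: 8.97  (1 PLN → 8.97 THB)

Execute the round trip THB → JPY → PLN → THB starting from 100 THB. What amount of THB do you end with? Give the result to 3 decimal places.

97.217

100 THB × 4.227 = 422.7 JPY
422.7 JPY × 0.02564 = 10.838028 PLN
10.838028 PLN × 8.97 = 97.21711116 THB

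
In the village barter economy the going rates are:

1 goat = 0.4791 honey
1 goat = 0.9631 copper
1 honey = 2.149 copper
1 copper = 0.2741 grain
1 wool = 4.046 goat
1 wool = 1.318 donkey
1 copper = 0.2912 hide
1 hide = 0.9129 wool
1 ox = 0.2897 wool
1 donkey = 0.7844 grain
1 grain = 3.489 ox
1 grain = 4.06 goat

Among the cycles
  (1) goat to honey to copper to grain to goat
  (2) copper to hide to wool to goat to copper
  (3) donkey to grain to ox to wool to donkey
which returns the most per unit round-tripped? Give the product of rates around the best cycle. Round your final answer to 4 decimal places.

1.1458

(1) 0.4791 × 2.149 × 0.2741 × 4.06 = 1.14577
(2) 0.2912 × 0.9129 × 4.046 × 0.9631 = 1.03589
(3) 0.7844 × 3.489 × 0.2897 × 1.318 = 1.04497
Highest is cycle (1) at 1.1458 (>1, arbitrage).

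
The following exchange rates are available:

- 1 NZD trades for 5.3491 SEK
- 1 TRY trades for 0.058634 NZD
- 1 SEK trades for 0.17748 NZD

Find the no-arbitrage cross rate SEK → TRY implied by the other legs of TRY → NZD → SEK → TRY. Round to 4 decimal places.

Known legs of the cycle: 0.058634 × 5.3491 = 0.3136391294
For no arbitrage the full-cycle product must be 1, so the missing rate is 1 / 0.3136391294 ≈ 3.188378.

3.1884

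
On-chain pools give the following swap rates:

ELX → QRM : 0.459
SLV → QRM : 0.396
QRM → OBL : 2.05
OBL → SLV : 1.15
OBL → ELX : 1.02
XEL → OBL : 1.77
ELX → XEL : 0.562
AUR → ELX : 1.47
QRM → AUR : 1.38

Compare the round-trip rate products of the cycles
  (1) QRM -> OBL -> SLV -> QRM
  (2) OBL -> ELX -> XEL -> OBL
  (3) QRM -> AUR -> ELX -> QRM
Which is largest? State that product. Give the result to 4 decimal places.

1.0146

(1) 2.05 × 1.15 × 0.396 = 0.93357
(2) 1.02 × 0.562 × 1.77 = 1.01463
(3) 1.38 × 1.47 × 0.459 = 0.93113
Highest is cycle (2) at 1.0146 (>1, arbitrage).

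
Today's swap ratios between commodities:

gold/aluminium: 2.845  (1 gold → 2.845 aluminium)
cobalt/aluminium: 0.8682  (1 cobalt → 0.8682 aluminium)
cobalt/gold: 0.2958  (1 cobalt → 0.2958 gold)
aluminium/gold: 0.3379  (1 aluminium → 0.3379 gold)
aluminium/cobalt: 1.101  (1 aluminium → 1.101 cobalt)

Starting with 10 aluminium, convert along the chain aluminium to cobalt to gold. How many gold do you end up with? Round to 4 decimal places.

3.2568

10 aluminium × 1.101 = 11.01 cobalt
11.01 cobalt × 0.2958 = 3.256758 gold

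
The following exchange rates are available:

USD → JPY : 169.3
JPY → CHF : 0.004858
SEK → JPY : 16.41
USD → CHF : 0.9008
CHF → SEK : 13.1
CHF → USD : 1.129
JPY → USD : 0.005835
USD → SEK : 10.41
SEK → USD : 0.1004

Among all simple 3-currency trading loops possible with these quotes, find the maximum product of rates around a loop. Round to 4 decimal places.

1.1848

USD→CHF→SEK→USD: 0.9008 × 13.1 × 0.1004 = 1.18477
CHF→SEK→JPY→CHF: 13.1 × 16.41 × 0.004858 = 1.04433
USD→SEK→JPY→USD: 10.41 × 16.41 × 0.005835 = 0.99678
USD→JPY→CHF→USD: 169.3 × 0.004858 × 1.129 = 0.92856
Maximum is USD→CHF→SEK→USD at 1.1848; arbitrage exists.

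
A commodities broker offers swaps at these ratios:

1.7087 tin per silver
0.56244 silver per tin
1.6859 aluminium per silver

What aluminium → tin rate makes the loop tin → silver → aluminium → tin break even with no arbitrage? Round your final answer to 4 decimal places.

Known legs of the cycle: 0.56244 × 1.6859 = 0.948217596
For no arbitrage the full-cycle product must be 1, so the missing rate is 1 / 0.948217596 ≈ 1.054610.

1.0546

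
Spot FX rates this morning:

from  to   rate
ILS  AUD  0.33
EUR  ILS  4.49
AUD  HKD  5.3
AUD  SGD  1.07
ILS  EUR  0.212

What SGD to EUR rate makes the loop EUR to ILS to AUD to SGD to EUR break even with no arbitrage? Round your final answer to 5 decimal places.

0.63075

Known legs of the cycle: 4.49 × 0.33 × 1.07 = 1.585419
For no arbitrage the full-cycle product must be 1, so the missing rate is 1 / 1.585419 ≈ 0.6307481.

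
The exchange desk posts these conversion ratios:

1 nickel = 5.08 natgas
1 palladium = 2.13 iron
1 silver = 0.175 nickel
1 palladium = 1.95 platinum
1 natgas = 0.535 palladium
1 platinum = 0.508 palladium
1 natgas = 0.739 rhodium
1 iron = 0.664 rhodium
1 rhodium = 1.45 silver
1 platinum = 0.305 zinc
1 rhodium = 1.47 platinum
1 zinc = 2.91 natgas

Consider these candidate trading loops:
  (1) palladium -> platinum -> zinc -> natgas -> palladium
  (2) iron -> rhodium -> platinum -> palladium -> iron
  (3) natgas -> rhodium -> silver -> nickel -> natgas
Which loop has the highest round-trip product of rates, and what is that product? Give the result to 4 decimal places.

1.0562

(1) 1.95 × 0.305 × 2.91 × 0.535 = 0.92594
(2) 0.664 × 1.47 × 0.508 × 2.13 = 1.05616
(3) 0.739 × 1.45 × 0.175 × 5.08 = 0.95261
Highest is cycle (2) at 1.0562 (>1, arbitrage).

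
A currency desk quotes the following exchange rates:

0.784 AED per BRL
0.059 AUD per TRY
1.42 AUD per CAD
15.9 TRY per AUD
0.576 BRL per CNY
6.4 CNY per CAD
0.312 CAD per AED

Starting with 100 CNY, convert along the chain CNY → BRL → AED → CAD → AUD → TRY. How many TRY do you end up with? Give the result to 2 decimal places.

318.11

100 CNY × 0.576 = 57.6 BRL
57.6 BRL × 0.784 = 45.1584 AED
45.1584 AED × 0.312 = 14.0894208 CAD
14.0894208 CAD × 1.42 = 20.006977536 AUD
20.006977536 AUD × 15.9 = 318.1109428224 TRY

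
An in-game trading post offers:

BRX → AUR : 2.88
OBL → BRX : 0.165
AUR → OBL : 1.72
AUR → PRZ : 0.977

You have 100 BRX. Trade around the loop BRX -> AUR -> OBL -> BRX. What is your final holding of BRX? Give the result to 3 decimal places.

81.734

100 BRX × 2.88 = 288 AUR
288 AUR × 1.72 = 495.36 OBL
495.36 OBL × 0.165 = 81.7344 BRX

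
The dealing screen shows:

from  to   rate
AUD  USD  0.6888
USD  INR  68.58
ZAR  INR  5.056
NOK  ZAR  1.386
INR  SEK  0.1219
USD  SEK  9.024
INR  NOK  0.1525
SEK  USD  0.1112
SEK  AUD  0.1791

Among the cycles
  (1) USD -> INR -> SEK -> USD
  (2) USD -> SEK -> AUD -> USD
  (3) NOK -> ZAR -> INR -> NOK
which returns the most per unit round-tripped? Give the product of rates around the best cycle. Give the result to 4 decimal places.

(1) 68.58 × 0.1219 × 0.1112 = 0.92962
(2) 9.024 × 0.1791 × 0.6888 = 1.11324
(3) 1.386 × 5.056 × 0.1525 = 1.06866
Highest is cycle (2) at 1.1132 (>1, arbitrage).

1.1132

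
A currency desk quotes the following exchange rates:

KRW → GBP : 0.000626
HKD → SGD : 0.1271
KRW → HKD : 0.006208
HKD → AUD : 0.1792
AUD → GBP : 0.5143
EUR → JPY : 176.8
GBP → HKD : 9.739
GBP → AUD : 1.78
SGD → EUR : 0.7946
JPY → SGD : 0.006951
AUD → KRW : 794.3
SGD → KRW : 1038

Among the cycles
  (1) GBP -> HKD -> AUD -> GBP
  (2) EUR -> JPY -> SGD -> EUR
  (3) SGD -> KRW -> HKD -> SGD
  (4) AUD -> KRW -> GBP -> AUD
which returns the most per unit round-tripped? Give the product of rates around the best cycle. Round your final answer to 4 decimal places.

(1) 9.739 × 0.1792 × 0.5143 = 0.89757
(2) 176.8 × 0.006951 × 0.7946 = 0.97651
(3) 1038 × 0.006208 × 0.1271 = 0.81902
(4) 794.3 × 0.000626 × 1.78 = 0.88507
Highest is cycle (2) at 0.9765 (≤1, no arbitrage).

0.9765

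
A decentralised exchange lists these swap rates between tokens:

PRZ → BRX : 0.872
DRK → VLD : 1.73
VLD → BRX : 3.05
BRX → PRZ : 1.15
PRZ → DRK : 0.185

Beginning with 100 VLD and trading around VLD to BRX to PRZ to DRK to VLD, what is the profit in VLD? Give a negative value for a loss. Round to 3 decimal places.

100 VLD × 3.05 = 305 BRX
305 BRX × 1.15 = 350.75 PRZ
350.75 PRZ × 0.185 = 64.88875 DRK
64.88875 DRK × 1.73 = 112.2575375 VLD
Net change: 112.2575375 − 100 = 12.2575375 VLD

12.258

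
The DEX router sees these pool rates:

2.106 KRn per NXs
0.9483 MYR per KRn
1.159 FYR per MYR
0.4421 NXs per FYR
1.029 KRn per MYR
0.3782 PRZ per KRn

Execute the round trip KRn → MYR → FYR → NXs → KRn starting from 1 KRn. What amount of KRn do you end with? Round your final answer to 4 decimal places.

1 KRn × 0.9483 = 0.9483 MYR
0.9483 MYR × 1.159 = 1.0990797 FYR
1.0990797 FYR × 0.4421 = 0.48590313537 NXs
0.48590313537 NXs × 2.106 = 1.02331200308922 KRn

1.0233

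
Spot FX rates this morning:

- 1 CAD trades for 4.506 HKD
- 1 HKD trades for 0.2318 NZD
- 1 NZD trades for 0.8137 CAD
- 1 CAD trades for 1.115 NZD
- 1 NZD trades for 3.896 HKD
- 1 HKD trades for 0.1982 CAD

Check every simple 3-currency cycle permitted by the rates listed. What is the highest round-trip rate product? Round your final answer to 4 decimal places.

CAD→NZD→HKD→CAD: 1.115 × 3.896 × 0.1982 = 0.86099
CAD→HKD→NZD→CAD: 4.506 × 0.2318 × 0.8137 = 0.84990
Maximum is CAD→NZD→HKD→CAD at 0.8610; no arbitrage — every cycle loses value.

0.8610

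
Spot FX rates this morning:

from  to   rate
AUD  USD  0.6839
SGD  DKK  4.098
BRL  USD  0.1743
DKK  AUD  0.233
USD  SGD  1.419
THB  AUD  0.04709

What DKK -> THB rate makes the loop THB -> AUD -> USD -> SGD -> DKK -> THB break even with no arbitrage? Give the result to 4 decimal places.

5.3398

Known legs of the cycle: 0.04709 × 0.6839 × 1.419 × 4.098 = 0.187273205265762
For no arbitrage the full-cycle product must be 1, so the missing rate is 1 / 0.187273205265762 ≈ 5.339792.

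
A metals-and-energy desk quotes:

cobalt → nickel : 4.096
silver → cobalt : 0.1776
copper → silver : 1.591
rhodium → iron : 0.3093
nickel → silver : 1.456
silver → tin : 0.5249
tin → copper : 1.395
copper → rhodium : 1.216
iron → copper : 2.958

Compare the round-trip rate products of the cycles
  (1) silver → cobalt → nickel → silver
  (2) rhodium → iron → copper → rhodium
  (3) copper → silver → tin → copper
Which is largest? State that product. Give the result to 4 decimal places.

(1) 0.1776 × 4.096 × 1.456 = 1.05917
(2) 0.3093 × 2.958 × 1.216 = 1.11253
(3) 1.591 × 0.5249 × 1.395 = 1.16499
Highest is cycle (3) at 1.1650 (>1, arbitrage).

1.1650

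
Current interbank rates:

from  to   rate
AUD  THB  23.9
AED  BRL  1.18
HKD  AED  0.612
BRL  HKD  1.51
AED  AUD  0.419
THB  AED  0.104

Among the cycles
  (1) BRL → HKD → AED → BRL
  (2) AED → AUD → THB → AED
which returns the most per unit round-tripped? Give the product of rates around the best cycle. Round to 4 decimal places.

1.0905

(1) 1.51 × 0.612 × 1.18 = 1.09046
(2) 0.419 × 23.9 × 0.104 = 1.04147
Highest is cycle (1) at 1.0905 (>1, arbitrage).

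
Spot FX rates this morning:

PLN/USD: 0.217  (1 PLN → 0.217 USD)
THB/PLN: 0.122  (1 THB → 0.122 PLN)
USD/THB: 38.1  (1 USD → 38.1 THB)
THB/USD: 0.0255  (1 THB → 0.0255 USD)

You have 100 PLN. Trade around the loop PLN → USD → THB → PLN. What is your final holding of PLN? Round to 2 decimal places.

100 PLN × 0.217 = 21.7 USD
21.7 USD × 38.1 = 826.77 THB
826.77 THB × 0.122 = 100.86594 PLN

100.87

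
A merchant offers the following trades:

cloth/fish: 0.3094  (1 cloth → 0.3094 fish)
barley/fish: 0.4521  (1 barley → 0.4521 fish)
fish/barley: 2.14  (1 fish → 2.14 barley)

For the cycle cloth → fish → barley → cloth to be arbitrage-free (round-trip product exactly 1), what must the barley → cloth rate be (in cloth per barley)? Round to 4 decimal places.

Known legs of the cycle: 0.3094 × 2.14 = 0.662116
For no arbitrage the full-cycle product must be 1, so the missing rate is 1 / 0.662116 ≈ 1.510309.

1.5103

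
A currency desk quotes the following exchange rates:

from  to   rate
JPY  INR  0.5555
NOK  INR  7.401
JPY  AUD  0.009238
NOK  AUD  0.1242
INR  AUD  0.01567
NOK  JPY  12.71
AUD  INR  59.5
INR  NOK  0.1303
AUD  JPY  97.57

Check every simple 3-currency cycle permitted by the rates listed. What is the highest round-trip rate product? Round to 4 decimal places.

INR→NOK→AUD→INR: 0.1303 × 0.1242 × 59.5 = 0.96290
INR→NOK→JPY→INR: 0.1303 × 12.71 × 0.5555 = 0.91997
INR→AUD→JPY→INR: 0.01567 × 97.57 × 0.5555 = 0.84932
Maximum is INR→NOK→AUD→INR at 0.9629; no arbitrage — every cycle loses value.

0.9629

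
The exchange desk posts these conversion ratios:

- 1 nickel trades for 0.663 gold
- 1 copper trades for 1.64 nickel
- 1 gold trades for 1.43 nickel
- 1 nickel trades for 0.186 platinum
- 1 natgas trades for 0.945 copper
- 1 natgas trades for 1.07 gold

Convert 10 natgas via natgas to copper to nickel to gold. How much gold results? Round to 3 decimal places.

10 natgas × 0.945 = 9.45 copper
9.45 copper × 1.64 = 15.498 nickel
15.498 nickel × 0.663 = 10.275174 gold

10.275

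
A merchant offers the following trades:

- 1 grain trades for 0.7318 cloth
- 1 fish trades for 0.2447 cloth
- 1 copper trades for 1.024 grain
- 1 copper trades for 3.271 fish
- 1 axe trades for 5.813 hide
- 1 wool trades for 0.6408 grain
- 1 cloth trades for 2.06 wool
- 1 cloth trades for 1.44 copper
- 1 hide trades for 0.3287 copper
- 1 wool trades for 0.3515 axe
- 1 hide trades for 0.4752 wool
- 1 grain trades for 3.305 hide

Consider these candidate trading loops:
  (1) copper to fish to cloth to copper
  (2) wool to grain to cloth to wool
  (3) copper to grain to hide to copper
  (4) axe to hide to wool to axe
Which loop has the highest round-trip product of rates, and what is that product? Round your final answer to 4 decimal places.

(1) 3.271 × 0.2447 × 1.44 = 1.15260
(2) 0.6408 × 0.7318 × 2.06 = 0.96601
(3) 1.024 × 3.305 × 0.3287 = 1.11243
(4) 5.813 × 0.4752 × 0.3515 = 0.97096
Highest is cycle (1) at 1.1526 (>1, arbitrage).

1.1526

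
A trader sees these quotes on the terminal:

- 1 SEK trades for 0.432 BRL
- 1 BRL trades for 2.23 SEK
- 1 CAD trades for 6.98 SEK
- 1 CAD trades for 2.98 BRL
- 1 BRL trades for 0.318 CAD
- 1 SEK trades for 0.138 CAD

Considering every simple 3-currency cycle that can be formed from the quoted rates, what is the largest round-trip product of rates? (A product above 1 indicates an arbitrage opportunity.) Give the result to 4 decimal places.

BRL→CAD→SEK→BRL: 0.318 × 6.98 × 0.432 = 0.95888
BRL→SEK→CAD→BRL: 2.23 × 0.138 × 2.98 = 0.91707
Maximum is BRL→CAD→SEK→BRL at 0.9589; no arbitrage — every cycle loses value.

0.9589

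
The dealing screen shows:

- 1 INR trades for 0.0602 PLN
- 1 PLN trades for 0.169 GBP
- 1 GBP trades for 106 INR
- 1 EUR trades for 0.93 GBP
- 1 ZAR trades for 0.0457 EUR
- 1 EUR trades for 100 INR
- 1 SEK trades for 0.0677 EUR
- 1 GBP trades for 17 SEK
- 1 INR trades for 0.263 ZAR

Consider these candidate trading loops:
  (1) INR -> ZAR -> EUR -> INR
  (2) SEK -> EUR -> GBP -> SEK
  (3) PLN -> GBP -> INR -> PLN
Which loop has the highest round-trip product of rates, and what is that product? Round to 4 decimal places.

1.2019

(1) 0.263 × 0.0457 × 100 = 1.20191
(2) 0.0677 × 0.93 × 17 = 1.07034
(3) 0.169 × 106 × 0.0602 = 1.07842
Highest is cycle (1) at 1.2019 (>1, arbitrage).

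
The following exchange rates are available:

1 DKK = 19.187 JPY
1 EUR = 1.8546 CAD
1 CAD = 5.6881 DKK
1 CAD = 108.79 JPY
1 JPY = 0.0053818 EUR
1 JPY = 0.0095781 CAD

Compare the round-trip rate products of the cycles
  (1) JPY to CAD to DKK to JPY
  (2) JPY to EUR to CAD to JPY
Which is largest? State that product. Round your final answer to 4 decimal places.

1.0858

(1) 0.0095781 × 5.6881 × 19.187 = 1.04533
(2) 0.0053818 × 1.8546 × 108.79 = 1.08584
Highest is cycle (2) at 1.0858 (>1, arbitrage).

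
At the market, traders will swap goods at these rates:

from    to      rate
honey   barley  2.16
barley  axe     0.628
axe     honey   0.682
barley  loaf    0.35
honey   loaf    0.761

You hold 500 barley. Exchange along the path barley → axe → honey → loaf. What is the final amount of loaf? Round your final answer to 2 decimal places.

500 barley × 0.628 = 314 axe
314 axe × 0.682 = 214.148 honey
214.148 honey × 0.761 = 162.966628 loaf

162.97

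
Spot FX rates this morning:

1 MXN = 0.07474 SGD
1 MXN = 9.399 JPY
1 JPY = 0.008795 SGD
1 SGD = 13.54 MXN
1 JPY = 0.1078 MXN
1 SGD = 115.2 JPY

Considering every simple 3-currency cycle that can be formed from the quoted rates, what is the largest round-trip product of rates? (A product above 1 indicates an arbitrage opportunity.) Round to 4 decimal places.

SGD→MXN→JPY→SGD: 13.54 × 9.399 × 0.008795 = 1.11927
SGD→JPY→MXN→SGD: 115.2 × 0.1078 × 0.07474 = 0.92816
Maximum is SGD→MXN→JPY→SGD at 1.1193; arbitrage exists.

1.1193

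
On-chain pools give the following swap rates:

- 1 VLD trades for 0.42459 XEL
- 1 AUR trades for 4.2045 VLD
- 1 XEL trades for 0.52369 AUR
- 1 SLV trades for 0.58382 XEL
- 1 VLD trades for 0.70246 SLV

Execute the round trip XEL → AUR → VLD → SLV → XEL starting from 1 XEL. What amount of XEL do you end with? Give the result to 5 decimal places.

0.90300

1 XEL × 0.52369 = 0.52369 AUR
0.52369 AUR × 4.2045 = 2.201854605 VLD
2.201854605 VLD × 0.70246 = 1.5467147858283 SLV
1.5467147858283 SLV × 0.58382 = 0.903003026262278106 XEL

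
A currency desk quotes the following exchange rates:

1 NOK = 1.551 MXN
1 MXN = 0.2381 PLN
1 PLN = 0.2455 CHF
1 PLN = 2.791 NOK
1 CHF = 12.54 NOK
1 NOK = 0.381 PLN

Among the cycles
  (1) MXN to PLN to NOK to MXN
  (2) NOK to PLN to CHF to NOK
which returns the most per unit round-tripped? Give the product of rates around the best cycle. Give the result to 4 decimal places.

(1) 0.2381 × 2.791 × 1.551 = 1.03070
(2) 0.381 × 0.2455 × 12.54 = 1.17294
Highest is cycle (2) at 1.1729 (>1, arbitrage).

1.1729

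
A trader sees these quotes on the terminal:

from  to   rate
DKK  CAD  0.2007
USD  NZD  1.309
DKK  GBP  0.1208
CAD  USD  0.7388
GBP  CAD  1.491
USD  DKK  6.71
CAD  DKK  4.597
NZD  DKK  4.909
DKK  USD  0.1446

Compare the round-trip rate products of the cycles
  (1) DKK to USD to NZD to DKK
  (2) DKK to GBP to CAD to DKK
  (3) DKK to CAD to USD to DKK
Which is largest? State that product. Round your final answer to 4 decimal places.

(1) 0.1446 × 1.309 × 4.909 = 0.92918
(2) 0.1208 × 1.491 × 4.597 = 0.82798
(3) 0.2007 × 0.7388 × 6.71 = 0.99494
Highest is cycle (3) at 0.9949 (≤1, no arbitrage).

0.9949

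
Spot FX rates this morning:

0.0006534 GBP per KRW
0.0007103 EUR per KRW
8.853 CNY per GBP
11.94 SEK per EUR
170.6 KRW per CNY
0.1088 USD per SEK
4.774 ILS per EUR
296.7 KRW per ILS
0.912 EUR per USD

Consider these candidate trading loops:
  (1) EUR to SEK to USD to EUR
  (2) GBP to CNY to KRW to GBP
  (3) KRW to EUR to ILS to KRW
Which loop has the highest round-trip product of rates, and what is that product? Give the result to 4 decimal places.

(1) 11.94 × 0.1088 × 0.912 = 1.18475
(2) 8.853 × 170.6 × 0.0006534 = 0.98684
(3) 0.0007103 × 4.774 × 296.7 = 1.00610
Highest is cycle (1) at 1.1848 (>1, arbitrage).

1.1848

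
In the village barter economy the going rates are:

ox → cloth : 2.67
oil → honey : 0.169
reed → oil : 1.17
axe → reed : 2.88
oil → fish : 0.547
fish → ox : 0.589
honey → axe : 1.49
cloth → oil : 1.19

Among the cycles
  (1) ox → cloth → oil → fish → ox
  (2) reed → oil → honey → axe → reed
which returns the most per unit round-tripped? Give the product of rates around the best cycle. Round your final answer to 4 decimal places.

1.0237

(1) 2.67 × 1.19 × 0.547 × 0.589 = 1.02367
(2) 1.17 × 0.169 × 1.49 × 2.88 = 0.84850
Highest is cycle (1) at 1.0237 (>1, arbitrage).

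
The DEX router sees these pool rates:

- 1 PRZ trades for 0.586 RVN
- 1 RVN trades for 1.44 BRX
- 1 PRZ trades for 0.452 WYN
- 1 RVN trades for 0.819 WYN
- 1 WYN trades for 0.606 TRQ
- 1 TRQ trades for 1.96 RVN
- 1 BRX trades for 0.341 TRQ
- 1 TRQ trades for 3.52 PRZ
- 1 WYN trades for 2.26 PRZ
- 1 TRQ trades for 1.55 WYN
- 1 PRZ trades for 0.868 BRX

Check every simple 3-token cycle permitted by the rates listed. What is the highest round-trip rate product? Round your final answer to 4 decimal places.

1.0847

RVN→WYN→PRZ→RVN: 0.819 × 2.26 × 0.586 = 1.08465
TRQ→PRZ→BRX→TRQ: 3.52 × 0.868 × 0.341 = 1.04188
TRQ→RVN→WYN→TRQ: 1.96 × 0.819 × 0.606 = 0.97278
TRQ→PRZ→WYN→TRQ: 3.52 × 0.452 × 0.606 = 0.96417
TRQ→RVN→BRX→TRQ: 1.96 × 1.44 × 0.341 = 0.96244
Maximum is RVN→WYN→PRZ→RVN at 1.0847; arbitrage exists.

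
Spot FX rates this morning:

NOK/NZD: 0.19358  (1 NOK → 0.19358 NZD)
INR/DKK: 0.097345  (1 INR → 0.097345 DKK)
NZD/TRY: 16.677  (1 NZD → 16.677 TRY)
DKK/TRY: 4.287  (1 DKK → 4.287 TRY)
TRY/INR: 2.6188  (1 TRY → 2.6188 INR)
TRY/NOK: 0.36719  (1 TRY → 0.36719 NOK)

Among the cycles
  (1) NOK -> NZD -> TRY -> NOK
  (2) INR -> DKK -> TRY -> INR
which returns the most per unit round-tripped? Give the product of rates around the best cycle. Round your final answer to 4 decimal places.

(1) 0.19358 × 16.677 × 0.36719 = 1.18541
(2) 0.097345 × 4.287 × 2.6188 = 1.09287
Highest is cycle (1) at 1.1854 (>1, arbitrage).

1.1854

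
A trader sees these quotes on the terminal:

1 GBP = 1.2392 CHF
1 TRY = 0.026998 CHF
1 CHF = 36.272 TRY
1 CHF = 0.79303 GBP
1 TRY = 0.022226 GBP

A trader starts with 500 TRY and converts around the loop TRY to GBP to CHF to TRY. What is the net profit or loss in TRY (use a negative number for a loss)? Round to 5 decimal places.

-0.48996

500 TRY × 0.022226 = 11.113 GBP
11.113 GBP × 1.2392 = 13.7712296 CHF
13.7712296 CHF × 36.272 = 499.5100400512 TRY
Net change: 499.5100400512 − 500 = -0.4899599488 TRY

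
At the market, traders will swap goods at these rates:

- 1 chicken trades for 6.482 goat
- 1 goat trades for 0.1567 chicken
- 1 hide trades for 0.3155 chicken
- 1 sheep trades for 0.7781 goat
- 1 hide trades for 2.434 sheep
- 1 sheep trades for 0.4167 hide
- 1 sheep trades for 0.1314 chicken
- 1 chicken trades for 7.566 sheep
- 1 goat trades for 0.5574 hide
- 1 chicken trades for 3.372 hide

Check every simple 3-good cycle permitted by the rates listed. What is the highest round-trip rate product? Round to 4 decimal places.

1.1399

goat→hide→chicken→goat: 0.5574 × 0.3155 × 6.482 = 1.13992
hide→sheep→chicken→hide: 2.434 × 0.1314 × 3.372 = 1.07846
goat→hide→sheep→goat: 0.5574 × 2.434 × 0.7781 = 1.05566
hide→chicken→sheep→hide: 0.3155 × 7.566 × 0.4167 = 0.99469
goat→chicken→sheep→goat: 0.1567 × 7.566 × 0.7781 = 0.92251
Maximum is goat→hide→chicken→goat at 1.1399; arbitrage exists.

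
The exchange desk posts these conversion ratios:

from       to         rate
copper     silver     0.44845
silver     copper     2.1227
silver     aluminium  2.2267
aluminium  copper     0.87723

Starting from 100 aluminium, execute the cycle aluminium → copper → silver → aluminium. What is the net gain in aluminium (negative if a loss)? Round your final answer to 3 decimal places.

100 aluminium × 0.87723 = 87.723 copper
87.723 copper × 0.44845 = 39.33937935 silver
39.33937935 silver × 2.2267 = 87.596995998645 aluminium
Net change: 87.596995998645 − 100 = -12.403004001355 aluminium

-12.403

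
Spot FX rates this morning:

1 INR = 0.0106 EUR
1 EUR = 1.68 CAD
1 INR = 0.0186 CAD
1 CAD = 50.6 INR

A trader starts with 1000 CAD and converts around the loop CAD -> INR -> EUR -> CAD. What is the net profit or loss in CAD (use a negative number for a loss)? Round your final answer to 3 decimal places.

1000 CAD × 50.6 = 50600 INR
50600 INR × 0.0106 = 536.36 EUR
536.36 EUR × 1.68 = 901.0848 CAD
Net change: 901.0848 − 1000 = -98.9152 CAD

-98.915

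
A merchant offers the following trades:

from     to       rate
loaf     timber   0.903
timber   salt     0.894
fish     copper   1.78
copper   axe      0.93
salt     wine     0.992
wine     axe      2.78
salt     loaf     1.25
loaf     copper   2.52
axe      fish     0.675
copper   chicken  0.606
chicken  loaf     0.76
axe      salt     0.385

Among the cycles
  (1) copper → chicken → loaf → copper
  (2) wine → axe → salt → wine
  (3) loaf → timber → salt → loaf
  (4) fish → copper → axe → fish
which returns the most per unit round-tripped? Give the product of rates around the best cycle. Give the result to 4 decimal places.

1.1606

(1) 0.606 × 0.76 × 2.52 = 1.16061
(2) 2.78 × 0.385 × 0.992 = 1.06174
(3) 0.903 × 0.894 × 1.25 = 1.00910
(4) 1.78 × 0.93 × 0.675 = 1.11740
Highest is cycle (1) at 1.1606 (>1, arbitrage).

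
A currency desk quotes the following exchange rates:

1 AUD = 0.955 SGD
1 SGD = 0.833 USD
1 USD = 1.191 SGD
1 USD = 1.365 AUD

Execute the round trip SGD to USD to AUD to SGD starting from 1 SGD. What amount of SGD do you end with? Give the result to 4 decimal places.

1.0859

1 SGD × 0.833 = 0.833 USD
0.833 USD × 1.365 = 1.137045 AUD
1.137045 AUD × 0.955 = 1.085877975 SGD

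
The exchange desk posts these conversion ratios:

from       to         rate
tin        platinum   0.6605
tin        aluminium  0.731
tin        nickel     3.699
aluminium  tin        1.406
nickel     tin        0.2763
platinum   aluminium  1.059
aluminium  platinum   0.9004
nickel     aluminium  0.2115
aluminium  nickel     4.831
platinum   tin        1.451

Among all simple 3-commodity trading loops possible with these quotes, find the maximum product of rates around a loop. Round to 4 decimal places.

1.1000

tin→nickel→aluminium→tin: 3.699 × 0.2115 × 1.406 = 1.09997
tin→platinum→aluminium→tin: 0.6605 × 1.059 × 1.406 = 0.98345
tin→aluminium→nickel→tin: 0.731 × 4.831 × 0.2763 = 0.97574
tin→aluminium→platinum→tin: 0.731 × 0.9004 × 1.451 = 0.95504
Maximum is tin→nickel→aluminium→tin at 1.1000; arbitrage exists.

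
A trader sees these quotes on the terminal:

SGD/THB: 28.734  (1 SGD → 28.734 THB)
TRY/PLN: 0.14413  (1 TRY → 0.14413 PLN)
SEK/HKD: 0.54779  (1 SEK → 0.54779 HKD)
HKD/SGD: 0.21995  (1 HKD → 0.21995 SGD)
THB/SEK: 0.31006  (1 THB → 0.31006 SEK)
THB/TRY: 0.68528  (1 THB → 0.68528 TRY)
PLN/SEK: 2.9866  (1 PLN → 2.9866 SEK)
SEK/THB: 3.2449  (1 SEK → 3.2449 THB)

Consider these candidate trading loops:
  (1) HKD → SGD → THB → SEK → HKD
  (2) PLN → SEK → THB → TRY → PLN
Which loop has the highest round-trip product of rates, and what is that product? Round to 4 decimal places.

(1) 0.21995 × 28.734 × 0.31006 × 0.54779 = 1.07345
(2) 2.9866 × 3.2449 × 0.68528 × 0.14413 = 0.95720
Highest is cycle (1) at 1.0734 (>1, arbitrage).

1.0734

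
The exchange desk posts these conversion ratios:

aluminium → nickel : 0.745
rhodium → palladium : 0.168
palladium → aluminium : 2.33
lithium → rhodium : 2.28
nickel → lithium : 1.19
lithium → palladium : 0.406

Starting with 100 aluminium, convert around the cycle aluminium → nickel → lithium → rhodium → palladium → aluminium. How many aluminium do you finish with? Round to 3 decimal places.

100 aluminium × 0.745 = 74.5 nickel
74.5 nickel × 1.19 = 88.655 lithium
88.655 lithium × 2.28 = 202.1334 rhodium
202.1334 rhodium × 0.168 = 33.9584112 palladium
33.9584112 palladium × 2.33 = 79.123098096 aluminium

79.123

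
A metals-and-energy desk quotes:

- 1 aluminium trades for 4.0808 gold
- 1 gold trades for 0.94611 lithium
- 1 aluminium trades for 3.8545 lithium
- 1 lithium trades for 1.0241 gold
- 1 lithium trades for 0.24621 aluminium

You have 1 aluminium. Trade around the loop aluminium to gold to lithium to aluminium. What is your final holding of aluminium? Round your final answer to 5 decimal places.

1 aluminium × 4.0808 = 4.0808 gold
4.0808 gold × 0.94611 = 3.860885688 lithium
3.860885688 lithium × 0.24621 = 0.95058866524248 aluminium

0.95059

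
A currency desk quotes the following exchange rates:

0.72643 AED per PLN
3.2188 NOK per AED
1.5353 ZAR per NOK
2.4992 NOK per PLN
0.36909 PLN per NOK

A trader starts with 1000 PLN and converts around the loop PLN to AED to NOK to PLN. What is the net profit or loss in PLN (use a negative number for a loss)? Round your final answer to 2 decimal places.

1000 PLN × 0.72643 = 726.43 AED
726.43 AED × 3.2188 = 2338.232884 NOK
2338.232884 NOK × 0.36909 = 863.01837515556 PLN
Net change: 863.01837515556 − 1000 = -136.98162484444 PLN

-136.98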